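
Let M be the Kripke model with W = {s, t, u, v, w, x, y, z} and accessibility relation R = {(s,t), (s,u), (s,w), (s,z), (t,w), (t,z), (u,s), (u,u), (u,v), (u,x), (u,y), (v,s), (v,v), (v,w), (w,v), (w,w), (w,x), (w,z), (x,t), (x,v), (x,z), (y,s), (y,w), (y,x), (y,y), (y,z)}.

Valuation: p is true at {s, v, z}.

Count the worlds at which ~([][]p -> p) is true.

s: [][]p -> p is T. ✗
t: [][]p -> p is T. ✗
u: [][]p -> p is T. ✗
v: [][]p -> p is T. ✗
w: [][]p -> p is T. ✗
x: [][]p -> p is T. ✗
y: [][]p -> p is T. ✗
z: [][]p -> p is T. ✗
Satisfying worlds: ∅.

0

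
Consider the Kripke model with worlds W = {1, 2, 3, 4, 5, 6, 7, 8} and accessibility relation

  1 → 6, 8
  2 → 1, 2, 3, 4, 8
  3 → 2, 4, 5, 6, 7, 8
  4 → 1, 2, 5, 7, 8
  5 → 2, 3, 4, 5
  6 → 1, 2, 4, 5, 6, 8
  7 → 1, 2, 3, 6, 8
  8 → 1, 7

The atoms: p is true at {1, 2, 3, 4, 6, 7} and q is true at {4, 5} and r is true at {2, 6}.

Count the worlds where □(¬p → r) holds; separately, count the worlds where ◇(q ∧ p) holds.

For □(¬p → r):
1: successors {6, 8}; ¬p → r there: 6:T, 8:F. ✗
2: successors {1, 2, 3, 4, 8}; ¬p → r there: 1:T, 2:T, 3:T, 4:T, 8:F. ✗
3: successors {2, 4, 5, 6, 7, 8}; ¬p → r there: 2:T, 4:T, 5:F, 6:T, 7:T, 8:F. ✗
4: successors {1, 2, 5, 7, 8}; ¬p → r there: 1:T, 2:T, 5:F, 7:T, 8:F. ✗
5: successors {2, 3, 4, 5}; ¬p → r there: 2:T, 3:T, 4:T, 5:F. ✗
6: successors {1, 2, 4, 5, 6, 8}; ¬p → r there: 1:T, 2:T, 4:T, 5:F, 6:T, 8:F. ✗
7: successors {1, 2, 3, 6, 8}; ¬p → r there: 1:T, 2:T, 3:T, 6:T, 8:F. ✗
8: successors {1, 7}; ¬p → r there: 1:T, 7:T. ✓
— 1 world.
For ◇(q ∧ p):
1: successors {6, 8}; q ∧ p there: 6:F, 8:F. ✗
2: successors {1, 2, 3, 4, 8}; q ∧ p there: 1:F, 2:F, 3:F, 4:T, 8:F. ✓
3: successors {2, 4, 5, 6, 7, 8}; q ∧ p there: 2:F, 4:T, 5:F, 6:F, 7:F, 8:F. ✓
4: successors {1, 2, 5, 7, 8}; q ∧ p there: 1:F, 2:F, 5:F, 7:F, 8:F. ✗
5: successors {2, 3, 4, 5}; q ∧ p there: 2:F, 3:F, 4:T, 5:F. ✓
6: successors {1, 2, 4, 5, 6, 8}; q ∧ p there: 1:F, 2:F, 4:T, 5:F, 6:F, 8:F. ✓
7: successors {1, 2, 3, 6, 8}; q ∧ p there: 1:F, 2:F, 3:F, 6:F, 8:F. ✗
8: successors {1, 7}; q ∧ p there: 1:F, 7:F. ✗
— 4 worlds.

1 and 4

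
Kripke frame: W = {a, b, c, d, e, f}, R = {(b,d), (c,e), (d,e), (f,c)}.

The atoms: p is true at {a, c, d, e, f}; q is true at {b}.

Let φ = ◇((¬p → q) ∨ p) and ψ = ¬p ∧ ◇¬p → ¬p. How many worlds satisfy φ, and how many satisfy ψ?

4 and 6

For ◇((¬p → q) ∨ p):
a: no successors, so ◇((¬p → q) ∨ p) fails. ✗
b: successors {d}; (¬p → q) ∨ p there: d:T. ✓
c: successors {e}; (¬p → q) ∨ p there: e:T. ✓
d: successors {e}; (¬p → q) ∨ p there: e:T. ✓
e: no successors, so ◇((¬p → q) ∨ p) fails. ✗
f: successors {c}; (¬p → q) ∨ p there: c:T. ✓
— 4 worlds.
For ¬p ∧ ◇¬p → ¬p:
a: ¬p ∧ ◇¬p is F, ¬p is F. ✓
b: ¬p ∧ ◇¬p is F, ¬p is T. ✓
c: ¬p ∧ ◇¬p is F, ¬p is F. ✓
d: ¬p ∧ ◇¬p is F, ¬p is F. ✓
e: ¬p ∧ ◇¬p is F, ¬p is F. ✓
f: ¬p ∧ ◇¬p is F, ¬p is F. ✓
— 6 worlds.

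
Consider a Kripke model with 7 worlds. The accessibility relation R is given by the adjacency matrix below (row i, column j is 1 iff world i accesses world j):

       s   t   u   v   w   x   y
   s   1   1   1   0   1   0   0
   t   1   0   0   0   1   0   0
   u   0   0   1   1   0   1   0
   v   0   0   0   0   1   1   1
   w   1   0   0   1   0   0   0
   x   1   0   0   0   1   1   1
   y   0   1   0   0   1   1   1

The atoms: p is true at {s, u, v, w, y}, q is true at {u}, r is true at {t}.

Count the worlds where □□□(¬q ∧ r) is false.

s: successors {s, t, u, w}; □□(¬q ∧ r) there: s:F, t:F, u:F, w:F. ✗
t: successors {s, w}; □□(¬q ∧ r) there: s:F, w:F. ✗
u: successors {u, v, x}; □□(¬q ∧ r) there: u:F, v:F, x:F. ✗
v: successors {w, x, y}; □□(¬q ∧ r) there: w:F, x:F, y:F. ✗
w: successors {s, v}; □□(¬q ∧ r) there: s:F, v:F. ✗
x: successors {s, w, x, y}; □□(¬q ∧ r) there: s:F, w:F, x:F, y:F. ✗
y: successors {t, w, x, y}; □□(¬q ∧ r) there: t:F, w:F, x:F, y:F. ✗
Satisfying worlds: ∅.
So □□□(¬q ∧ r) fails at the other 7 worlds.

7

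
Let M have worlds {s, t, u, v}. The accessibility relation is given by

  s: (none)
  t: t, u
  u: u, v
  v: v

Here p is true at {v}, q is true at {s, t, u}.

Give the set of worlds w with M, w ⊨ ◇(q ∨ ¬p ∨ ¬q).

s: no successors, so ◇(q ∨ ¬p ∨ ¬q) fails. ✗
t: successors {t, u}; q ∨ ¬p ∨ ¬q there: t:T, u:T. ✓
u: successors {u, v}; q ∨ ¬p ∨ ¬q there: u:T, v:T. ✓
v: successors {v}; q ∨ ¬p ∨ ¬q there: v:T. ✓

{t, u, v}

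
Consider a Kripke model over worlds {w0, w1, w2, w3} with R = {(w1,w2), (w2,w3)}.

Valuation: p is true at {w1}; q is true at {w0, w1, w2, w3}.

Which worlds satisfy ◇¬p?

w0: no successors, so ◇¬p fails. ✗
w1: successors {w2}; ¬p there: w2:T. ✓
w2: successors {w3}; ¬p there: w3:T. ✓
w3: no successors, so ◇¬p fails. ✗

{w1, w2}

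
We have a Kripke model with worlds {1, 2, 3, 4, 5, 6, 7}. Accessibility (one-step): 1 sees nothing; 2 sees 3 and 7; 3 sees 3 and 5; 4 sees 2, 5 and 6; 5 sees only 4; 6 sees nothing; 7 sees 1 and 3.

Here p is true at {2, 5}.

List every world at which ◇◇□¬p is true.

1: no successors, so ◇◇□¬p fails. ✗
2: successors {3, 7}; ◇□¬p there: 3:T, 7:T. ✓
3: successors {3, 5}; ◇□¬p there: 3:T, 5:F. ✓
4: successors {2, 5, 6}; ◇□¬p there: 2:T, 5:F, 6:F. ✓
5: successors {4}; ◇□¬p there: 4:T. ✓
6: no successors, so ◇◇□¬p fails. ✗
7: successors {1, 3}; ◇□¬p there: 1:F, 3:T. ✓

{2, 3, 4, 5, 7}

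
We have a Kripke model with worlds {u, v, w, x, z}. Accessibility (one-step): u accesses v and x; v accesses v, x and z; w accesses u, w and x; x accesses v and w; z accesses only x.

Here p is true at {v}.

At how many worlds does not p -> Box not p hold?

u: not p is T, Box not p is F. ✗
v: not p is F, Box not p is F. ✓
w: not p is T, Box not p is T. ✓
x: not p is T, Box not p is F. ✗
z: not p is T, Box not p is T. ✓
Satisfying worlds: {v, w, z}.

3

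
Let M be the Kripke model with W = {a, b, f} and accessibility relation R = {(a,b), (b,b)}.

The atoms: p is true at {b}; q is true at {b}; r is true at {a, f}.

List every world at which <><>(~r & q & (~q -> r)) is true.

{a, b}

a: successors {b}; <>(~r & q & (~q -> r)) there: b:T. ✓
b: successors {b}; <>(~r & q & (~q -> r)) there: b:T. ✓
f: no successors, so <><>(~r & q & (~q -> r)) fails. ✗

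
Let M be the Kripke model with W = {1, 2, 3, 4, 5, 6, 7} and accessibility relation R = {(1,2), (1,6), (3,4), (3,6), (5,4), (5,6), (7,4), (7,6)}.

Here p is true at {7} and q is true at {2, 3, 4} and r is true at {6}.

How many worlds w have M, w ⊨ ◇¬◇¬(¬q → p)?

4

1: successors {2, 6}; ¬◇¬(¬q → p) there: 2:T, 6:T. ✓
2: no successors, so ◇¬◇¬(¬q → p) fails. ✗
3: successors {4, 6}; ¬◇¬(¬q → p) there: 4:T, 6:T. ✓
4: no successors, so ◇¬◇¬(¬q → p) fails. ✗
5: successors {4, 6}; ¬◇¬(¬q → p) there: 4:T, 6:T. ✓
6: no successors, so ◇¬◇¬(¬q → p) fails. ✗
7: successors {4, 6}; ¬◇¬(¬q → p) there: 4:T, 6:T. ✓
Satisfying worlds: {1, 3, 5, 7}.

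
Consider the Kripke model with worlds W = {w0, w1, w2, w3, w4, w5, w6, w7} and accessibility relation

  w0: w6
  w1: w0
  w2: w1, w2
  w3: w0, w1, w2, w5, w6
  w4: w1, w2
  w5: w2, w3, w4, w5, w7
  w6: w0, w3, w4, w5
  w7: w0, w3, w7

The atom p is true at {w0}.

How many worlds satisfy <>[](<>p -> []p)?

w0: successors {w6}; [](<>p -> []p) there: w6:F. ✗
w1: successors {w0}; [](<>p -> []p) there: w0:F. ✗
w2: successors {w1, w2}; [](<>p -> []p) there: w1:T, w2:T. ✓
w3: successors {w0, w1, w2, w5, w6}; [](<>p -> []p) there: w0:F, w1:T, w2:T, w5:F, w6:F. ✓
w4: successors {w1, w2}; [](<>p -> []p) there: w1:T, w2:T. ✓
w5: successors {w2, w3, w4, w5, w7}; [](<>p -> []p) there: w2:T, w3:F, w4:T, w5:F, w7:F. ✓
w6: successors {w0, w3, w4, w5}; [](<>p -> []p) there: w0:F, w3:F, w4:T, w5:F. ✓
w7: successors {w0, w3, w7}; [](<>p -> []p) there: w0:F, w3:F, w7:F. ✗
Satisfying worlds: {w2, w3, w4, w5, w6}.

5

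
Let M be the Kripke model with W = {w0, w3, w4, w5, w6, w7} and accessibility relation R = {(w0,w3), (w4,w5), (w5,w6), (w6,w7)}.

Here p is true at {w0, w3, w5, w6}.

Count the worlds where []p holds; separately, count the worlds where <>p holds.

For []p:
w0: successors {w3}; p there: w3:T. ✓
w3: no successors, so []p holds vacuously. ✓
w4: successors {w5}; p there: w5:T. ✓
w5: successors {w6}; p there: w6:T. ✓
w6: successors {w7}; p there: w7:F. ✗
w7: no successors, so []p holds vacuously. ✓
— 5 worlds.
For <>p:
w0: successors {w3}; p there: w3:T. ✓
w3: no successors, so <>p fails. ✗
w4: successors {w5}; p there: w5:T. ✓
w5: successors {w6}; p there: w6:T. ✓
w6: successors {w7}; p there: w7:F. ✗
w7: no successors, so <>p fails. ✗
— 3 worlds.

5 and 3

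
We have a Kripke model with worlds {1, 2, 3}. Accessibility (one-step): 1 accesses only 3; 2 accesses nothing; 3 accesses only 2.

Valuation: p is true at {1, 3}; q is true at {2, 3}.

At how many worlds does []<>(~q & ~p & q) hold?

1: successors {3}; <>(~q & ~p & q) there: 3:F. ✗
2: no successors, so []<>(~q & ~p & q) holds vacuously. ✓
3: successors {2}; <>(~q & ~p & q) there: 2:F. ✗
Satisfying worlds: {2}.

1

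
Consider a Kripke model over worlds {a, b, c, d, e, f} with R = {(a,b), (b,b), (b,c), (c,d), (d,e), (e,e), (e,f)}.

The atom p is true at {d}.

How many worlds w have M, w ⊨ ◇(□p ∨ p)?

3

a: successors {b}; □p ∨ p there: b:F. ✗
b: successors {b, c}; □p ∨ p there: b:F, c:T. ✓
c: successors {d}; □p ∨ p there: d:T. ✓
d: successors {e}; □p ∨ p there: e:F. ✗
e: successors {e, f}; □p ∨ p there: e:F, f:T. ✓
f: no successors, so ◇(□p ∨ p) fails. ✗
Satisfying worlds: {b, c, e}.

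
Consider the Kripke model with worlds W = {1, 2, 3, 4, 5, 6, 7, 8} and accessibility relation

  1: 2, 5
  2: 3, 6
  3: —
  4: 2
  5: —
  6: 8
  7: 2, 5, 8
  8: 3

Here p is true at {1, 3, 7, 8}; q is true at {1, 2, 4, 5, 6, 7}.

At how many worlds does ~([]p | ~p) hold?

2

1: []p | ~p is F. ✓
2: []p | ~p is T. ✗
3: []p | ~p is T. ✗
4: []p | ~p is T. ✗
5: []p | ~p is T. ✗
6: []p | ~p is T. ✗
7: []p | ~p is F. ✓
8: []p | ~p is T. ✗
Satisfying worlds: {1, 7}.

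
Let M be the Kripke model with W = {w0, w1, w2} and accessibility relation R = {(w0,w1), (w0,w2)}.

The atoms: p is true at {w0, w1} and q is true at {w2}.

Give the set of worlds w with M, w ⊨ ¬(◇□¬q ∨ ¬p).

{w1}

w0: ◇□¬q ∨ ¬p is T. ✗
w1: ◇□¬q ∨ ¬p is F. ✓
w2: ◇□¬q ∨ ¬p is T. ✗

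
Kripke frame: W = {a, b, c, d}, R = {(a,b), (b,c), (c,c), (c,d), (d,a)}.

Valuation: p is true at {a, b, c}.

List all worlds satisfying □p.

a: successors {b}; p there: b:T. ✓
b: successors {c}; p there: c:T. ✓
c: successors {c, d}; p there: c:T, d:F. ✗
d: successors {a}; p there: a:T. ✓

{a, b, d}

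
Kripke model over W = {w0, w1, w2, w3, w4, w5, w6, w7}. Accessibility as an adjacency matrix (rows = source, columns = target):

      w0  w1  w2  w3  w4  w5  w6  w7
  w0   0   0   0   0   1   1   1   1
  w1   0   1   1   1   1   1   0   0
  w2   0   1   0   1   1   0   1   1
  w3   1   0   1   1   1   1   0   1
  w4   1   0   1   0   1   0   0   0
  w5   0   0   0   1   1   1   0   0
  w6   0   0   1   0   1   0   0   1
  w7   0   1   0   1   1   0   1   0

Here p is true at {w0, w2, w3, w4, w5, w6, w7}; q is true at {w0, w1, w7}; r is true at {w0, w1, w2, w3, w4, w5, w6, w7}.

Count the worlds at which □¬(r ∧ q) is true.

w0: successors {w4, w5, w6, w7}; ¬(r ∧ q) there: w4:T, w5:T, w6:T, w7:F. ✗
w1: successors {w1, w2, w3, w4, w5}; ¬(r ∧ q) there: w1:F, w2:T, w3:T, w4:T, w5:T. ✗
w2: successors {w1, w3, w4, w6, w7}; ¬(r ∧ q) there: w1:F, w3:T, w4:T, w6:T, w7:F. ✗
w3: successors {w0, w2, w3, w4, w5, w7}; ¬(r ∧ q) there: w0:F, w2:T, w3:T, w4:T, w5:T, w7:F. ✗
w4: successors {w0, w2, w4}; ¬(r ∧ q) there: w0:F, w2:T, w4:T. ✗
w5: successors {w3, w4, w5}; ¬(r ∧ q) there: w3:T, w4:T, w5:T. ✓
w6: successors {w2, w4, w7}; ¬(r ∧ q) there: w2:T, w4:T, w7:F. ✗
w7: successors {w1, w3, w4, w6}; ¬(r ∧ q) there: w1:F, w3:T, w4:T, w6:T. ✗
Satisfying worlds: {w5}.

1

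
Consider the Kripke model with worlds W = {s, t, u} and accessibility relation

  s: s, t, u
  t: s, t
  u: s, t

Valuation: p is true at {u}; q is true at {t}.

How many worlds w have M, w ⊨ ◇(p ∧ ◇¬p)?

1

s: successors {s, t, u}; p ∧ ◇¬p there: s:F, t:F, u:T. ✓
t: successors {s, t}; p ∧ ◇¬p there: s:F, t:F. ✗
u: successors {s, t}; p ∧ ◇¬p there: s:F, t:F. ✗
Satisfying worlds: {s}.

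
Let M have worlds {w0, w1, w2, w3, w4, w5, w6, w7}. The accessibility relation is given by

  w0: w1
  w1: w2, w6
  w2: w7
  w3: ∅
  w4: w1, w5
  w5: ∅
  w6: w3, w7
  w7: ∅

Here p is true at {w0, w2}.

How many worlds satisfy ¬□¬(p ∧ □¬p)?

w0: □¬(p ∧ □¬p) is T. ✗
w1: □¬(p ∧ □¬p) is F. ✓
w2: □¬(p ∧ □¬p) is T. ✗
w3: □¬(p ∧ □¬p) is T. ✗
w4: □¬(p ∧ □¬p) is T. ✗
w5: □¬(p ∧ □¬p) is T. ✗
w6: □¬(p ∧ □¬p) is T. ✗
w7: □¬(p ∧ □¬p) is T. ✗
Satisfying worlds: {w1}.

1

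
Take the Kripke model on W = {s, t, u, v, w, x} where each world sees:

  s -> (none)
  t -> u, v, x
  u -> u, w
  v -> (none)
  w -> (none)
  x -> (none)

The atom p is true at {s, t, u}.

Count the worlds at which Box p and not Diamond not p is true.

4

s: Box p is T, not Diamond not p is T. ✓
t: Box p is F, not Diamond not p is F. ✗
u: Box p is F, not Diamond not p is F. ✗
v: Box p is T, not Diamond not p is T. ✓
w: Box p is T, not Diamond not p is T. ✓
x: Box p is T, not Diamond not p is T. ✓
Satisfying worlds: {s, v, w, x}.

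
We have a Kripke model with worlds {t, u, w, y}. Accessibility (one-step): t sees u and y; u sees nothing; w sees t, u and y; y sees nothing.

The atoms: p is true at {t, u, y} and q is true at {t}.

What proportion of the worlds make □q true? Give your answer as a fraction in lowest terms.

t: successors {u, y}; q there: u:F, y:F. ✗
u: no successors, so □q holds vacuously. ✓
w: successors {t, u, y}; q there: t:T, u:F, y:F. ✗
y: no successors, so □q holds vacuously. ✓
That's 2 of 4 worlds, so 2/4 = 1/2.

1/2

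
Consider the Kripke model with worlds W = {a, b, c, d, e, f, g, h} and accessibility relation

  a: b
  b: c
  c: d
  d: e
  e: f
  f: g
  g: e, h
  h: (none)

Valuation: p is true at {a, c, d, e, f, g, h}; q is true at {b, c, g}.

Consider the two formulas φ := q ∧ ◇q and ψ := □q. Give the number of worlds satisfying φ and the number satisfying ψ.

1 and 4

For q ∧ ◇q:
a: q is F, ◇q is T. ✗
b: q is T, ◇q is T. ✓
c: q is T, ◇q is F. ✗
d: q is F, ◇q is F. ✗
e: q is F, ◇q is F. ✗
f: q is F, ◇q is T. ✗
g: q is T, ◇q is F. ✗
h: q is F, ◇q is F. ✗
— 1 world.
For □q:
a: successors {b}; q there: b:T. ✓
b: successors {c}; q there: c:T. ✓
c: successors {d}; q there: d:F. ✗
d: successors {e}; q there: e:F. ✗
e: successors {f}; q there: f:F. ✗
f: successors {g}; q there: g:T. ✓
g: successors {e, h}; q there: e:F, h:F. ✗
h: no successors, so □q holds vacuously. ✓
— 4 worlds.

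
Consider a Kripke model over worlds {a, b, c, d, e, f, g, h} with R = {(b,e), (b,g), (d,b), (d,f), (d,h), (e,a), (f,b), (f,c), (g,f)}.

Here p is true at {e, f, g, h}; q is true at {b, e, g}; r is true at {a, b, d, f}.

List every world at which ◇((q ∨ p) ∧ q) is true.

a: no successors, so ◇((q ∨ p) ∧ q) fails. ✗
b: successors {e, g}; (q ∨ p) ∧ q there: e:T, g:T. ✓
c: no successors, so ◇((q ∨ p) ∧ q) fails. ✗
d: successors {b, f, h}; (q ∨ p) ∧ q there: b:T, f:F, h:F. ✓
e: successors {a}; (q ∨ p) ∧ q there: a:F. ✗
f: successors {b, c}; (q ∨ p) ∧ q there: b:T, c:F. ✓
g: successors {f}; (q ∨ p) ∧ q there: f:F. ✗
h: no successors, so ◇((q ∨ p) ∧ q) fails. ✗

{b, d, f}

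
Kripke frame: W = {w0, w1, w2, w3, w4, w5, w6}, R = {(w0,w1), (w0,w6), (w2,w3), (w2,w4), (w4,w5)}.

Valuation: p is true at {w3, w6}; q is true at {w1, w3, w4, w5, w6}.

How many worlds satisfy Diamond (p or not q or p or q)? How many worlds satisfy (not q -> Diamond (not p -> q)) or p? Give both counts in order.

For Diamond (p or not q or p or q):
w0: successors {w1, w6}; p or not q or p or q there: w1:T, w6:T. ✓
w1: no successors, so Diamond (p or not q or p or q) fails. ✗
w2: successors {w3, w4}; p or not q or p or q there: w3:T, w4:T. ✓
w3: no successors, so Diamond (p or not q or p or q) fails. ✗
w4: successors {w5}; p or not q or p or q there: w5:T. ✓
w5: no successors, so Diamond (p or not q or p or q) fails. ✗
w6: no successors, so Diamond (p or not q or p or q) fails. ✗
— 3 worlds.
For (not q -> Diamond (not p -> q)) or p:
w0: not q -> Diamond (not p -> q) is T, p is F. ✓
w1: not q -> Diamond (not p -> q) is T, p is F. ✓
w2: not q -> Diamond (not p -> q) is T, p is F. ✓
w3: not q -> Diamond (not p -> q) is T, p is T. ✓
w4: not q -> Diamond (not p -> q) is T, p is F. ✓
w5: not q -> Diamond (not p -> q) is T, p is F. ✓
w6: not q -> Diamond (not p -> q) is T, p is T. ✓
— 7 worlds.

3 and 7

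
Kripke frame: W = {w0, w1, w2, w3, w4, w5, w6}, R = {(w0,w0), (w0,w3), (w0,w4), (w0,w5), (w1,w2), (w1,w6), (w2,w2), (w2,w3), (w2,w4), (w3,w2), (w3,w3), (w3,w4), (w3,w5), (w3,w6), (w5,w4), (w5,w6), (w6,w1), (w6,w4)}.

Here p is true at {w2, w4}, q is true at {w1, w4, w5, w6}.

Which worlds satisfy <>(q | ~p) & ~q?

w0: <>(q | ~p) is T, ~q is T. ✓
w1: <>(q | ~p) is T, ~q is F. ✗
w2: <>(q | ~p) is T, ~q is T. ✓
w3: <>(q | ~p) is T, ~q is T. ✓
w4: <>(q | ~p) is F, ~q is F. ✗
w5: <>(q | ~p) is T, ~q is F. ✗
w6: <>(q | ~p) is T, ~q is F. ✗

{w0, w2, w3}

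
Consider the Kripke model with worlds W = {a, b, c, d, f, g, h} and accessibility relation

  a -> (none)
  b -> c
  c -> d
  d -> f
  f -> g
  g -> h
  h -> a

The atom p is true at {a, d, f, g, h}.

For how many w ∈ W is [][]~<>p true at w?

a: no successors, so [][]~<>p holds vacuously. ✓
b: successors {c}; []~<>p there: c:F. ✗
c: successors {d}; []~<>p there: d:F. ✗
d: successors {f}; []~<>p there: f:F. ✗
f: successors {g}; []~<>p there: g:F. ✗
g: successors {h}; []~<>p there: h:T. ✓
h: successors {a}; []~<>p there: a:T. ✓
Satisfying worlds: {a, g, h}.

3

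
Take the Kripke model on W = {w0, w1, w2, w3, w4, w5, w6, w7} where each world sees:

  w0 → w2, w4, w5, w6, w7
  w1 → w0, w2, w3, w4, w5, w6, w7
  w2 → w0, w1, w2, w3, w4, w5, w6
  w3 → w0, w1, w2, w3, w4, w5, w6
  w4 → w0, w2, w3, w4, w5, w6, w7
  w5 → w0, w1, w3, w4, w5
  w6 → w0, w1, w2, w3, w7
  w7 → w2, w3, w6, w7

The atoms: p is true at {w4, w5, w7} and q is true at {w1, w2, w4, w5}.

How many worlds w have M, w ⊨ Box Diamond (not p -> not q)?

8

w0: successors {w2, w4, w5, w6, w7}; Diamond (not p -> not q) there: w2:T, w4:T, w5:T, w6:T, w7:T. ✓
w1: successors {w0, w2, w3, w4, w5, w6, w7}; Diamond (not p -> not q) there: w0:T, w2:T, w3:T, w4:T, w5:T, w6:T, w7:T. ✓
w2: successors {w0, w1, w2, w3, w4, w5, w6}; Diamond (not p -> not q) there: w0:T, w1:T, w2:T, w3:T, w4:T, w5:T, w6:T. ✓
w3: successors {w0, w1, w2, w3, w4, w5, w6}; Diamond (not p -> not q) there: w0:T, w1:T, w2:T, w3:T, w4:T, w5:T, w6:T. ✓
w4: successors {w0, w2, w3, w4, w5, w6, w7}; Diamond (not p -> not q) there: w0:T, w2:T, w3:T, w4:T, w5:T, w6:T, w7:T. ✓
w5: successors {w0, w1, w3, w4, w5}; Diamond (not p -> not q) there: w0:T, w1:T, w3:T, w4:T, w5:T. ✓
w6: successors {w0, w1, w2, w3, w7}; Diamond (not p -> not q) there: w0:T, w1:T, w2:T, w3:T, w7:T. ✓
w7: successors {w2, w3, w6, w7}; Diamond (not p -> not q) there: w2:T, w3:T, w6:T, w7:T. ✓
Satisfying worlds: {w0, w1, w2, w3, w4, w5, w6, w7}.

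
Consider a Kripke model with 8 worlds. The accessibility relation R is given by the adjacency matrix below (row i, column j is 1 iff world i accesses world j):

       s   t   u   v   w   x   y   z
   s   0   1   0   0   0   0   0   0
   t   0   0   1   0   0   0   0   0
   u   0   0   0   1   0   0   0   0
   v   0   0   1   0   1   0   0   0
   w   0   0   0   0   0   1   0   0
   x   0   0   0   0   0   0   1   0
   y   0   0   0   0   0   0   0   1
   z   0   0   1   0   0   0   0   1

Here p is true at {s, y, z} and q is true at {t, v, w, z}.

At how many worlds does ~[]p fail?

2

s: []p is F. ✓
t: []p is F. ✓
u: []p is F. ✓
v: []p is F. ✓
w: []p is F. ✓
x: []p is T. ✗
y: []p is T. ✗
z: []p is F. ✓
Satisfying worlds: {s, t, u, v, w, z}.
So ~[]p fails at the other 2 worlds.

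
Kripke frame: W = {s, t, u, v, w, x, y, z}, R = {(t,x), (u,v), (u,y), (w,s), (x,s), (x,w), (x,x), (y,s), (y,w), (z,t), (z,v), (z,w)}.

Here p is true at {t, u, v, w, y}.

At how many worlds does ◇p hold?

4

s: no successors, so ◇p fails. ✗
t: successors {x}; p there: x:F. ✗
u: successors {v, y}; p there: v:T, y:T. ✓
v: no successors, so ◇p fails. ✗
w: successors {s}; p there: s:F. ✗
x: successors {s, w, x}; p there: s:F, w:T, x:F. ✓
y: successors {s, w}; p there: s:F, w:T. ✓
z: successors {t, v, w}; p there: t:T, v:T, w:T. ✓
Satisfying worlds: {u, x, y, z}.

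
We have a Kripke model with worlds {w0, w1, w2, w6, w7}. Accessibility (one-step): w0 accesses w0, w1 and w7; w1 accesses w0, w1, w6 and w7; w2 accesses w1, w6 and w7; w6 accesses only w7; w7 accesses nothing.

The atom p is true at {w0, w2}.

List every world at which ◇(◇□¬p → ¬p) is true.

{w0, w1, w2, w6}

w0: successors {w0, w1, w7}; ◇□¬p → ¬p there: w0:F, w1:T, w7:T. ✓
w1: successors {w0, w1, w6, w7}; ◇□¬p → ¬p there: w0:F, w1:T, w6:T, w7:T. ✓
w2: successors {w1, w6, w7}; ◇□¬p → ¬p there: w1:T, w6:T, w7:T. ✓
w6: successors {w7}; ◇□¬p → ¬p there: w7:T. ✓
w7: no successors, so ◇(◇□¬p → ¬p) fails. ✗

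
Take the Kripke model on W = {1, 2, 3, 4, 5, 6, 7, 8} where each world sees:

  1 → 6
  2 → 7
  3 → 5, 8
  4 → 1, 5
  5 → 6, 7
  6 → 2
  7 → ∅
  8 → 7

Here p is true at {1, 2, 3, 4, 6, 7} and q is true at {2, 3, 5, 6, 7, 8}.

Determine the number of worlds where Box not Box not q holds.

1: successors {6}; not Box not q there: 6:T. ✓
2: successors {7}; not Box not q there: 7:F. ✗
3: successors {5, 8}; not Box not q there: 5:T, 8:T. ✓
4: successors {1, 5}; not Box not q there: 1:T, 5:T. ✓
5: successors {6, 7}; not Box not q there: 6:T, 7:F. ✗
6: successors {2}; not Box not q there: 2:T. ✓
7: no successors, so Box not Box not q holds vacuously. ✓
8: successors {7}; not Box not q there: 7:F. ✗
Satisfying worlds: {1, 3, 4, 6, 7}.

5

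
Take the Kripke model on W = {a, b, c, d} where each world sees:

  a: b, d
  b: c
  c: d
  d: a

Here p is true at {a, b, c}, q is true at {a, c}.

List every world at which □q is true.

{b, d}

a: successors {b, d}; q there: b:F, d:F. ✗
b: successors {c}; q there: c:T. ✓
c: successors {d}; q there: d:F. ✗
d: successors {a}; q there: a:T. ✓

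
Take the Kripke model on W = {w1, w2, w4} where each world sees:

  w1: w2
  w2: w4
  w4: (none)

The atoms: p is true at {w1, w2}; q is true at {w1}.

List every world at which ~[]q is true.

w1: []q is F. ✓
w2: []q is F. ✓
w4: []q is T. ✗

{w1, w2}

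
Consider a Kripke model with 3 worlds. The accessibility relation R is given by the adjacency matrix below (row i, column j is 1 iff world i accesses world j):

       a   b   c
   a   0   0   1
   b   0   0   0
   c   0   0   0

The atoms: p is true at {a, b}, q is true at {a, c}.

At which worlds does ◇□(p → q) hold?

a: successors {c}; □(p → q) there: c:T. ✓
b: no successors, so ◇□(p → q) fails. ✗
c: no successors, so ◇□(p → q) fails. ✗

{a}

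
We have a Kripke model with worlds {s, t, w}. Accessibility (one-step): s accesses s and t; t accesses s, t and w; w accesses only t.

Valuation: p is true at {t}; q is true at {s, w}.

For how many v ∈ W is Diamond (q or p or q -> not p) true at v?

2

s: successors {s, t}; q or p or q -> not p there: s:T, t:F. ✓
t: successors {s, t, w}; q or p or q -> not p there: s:T, t:F, w:T. ✓
w: successors {t}; q or p or q -> not p there: t:F. ✗
Satisfying worlds: {s, t}.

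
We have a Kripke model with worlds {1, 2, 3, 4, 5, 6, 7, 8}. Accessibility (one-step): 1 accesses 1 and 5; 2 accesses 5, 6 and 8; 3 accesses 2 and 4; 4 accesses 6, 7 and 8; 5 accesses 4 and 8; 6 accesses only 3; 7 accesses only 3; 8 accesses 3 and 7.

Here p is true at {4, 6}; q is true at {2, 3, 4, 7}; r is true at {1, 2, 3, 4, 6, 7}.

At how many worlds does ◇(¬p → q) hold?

1: successors {1, 5}; ¬p → q there: 1:F, 5:F. ✗
2: successors {5, 6, 8}; ¬p → q there: 5:F, 6:T, 8:F. ✓
3: successors {2, 4}; ¬p → q there: 2:T, 4:T. ✓
4: successors {6, 7, 8}; ¬p → q there: 6:T, 7:T, 8:F. ✓
5: successors {4, 8}; ¬p → q there: 4:T, 8:F. ✓
6: successors {3}; ¬p → q there: 3:T. ✓
7: successors {3}; ¬p → q there: 3:T. ✓
8: successors {3, 7}; ¬p → q there: 3:T, 7:T. ✓
Satisfying worlds: {2, 3, 4, 5, 6, 7, 8}.

7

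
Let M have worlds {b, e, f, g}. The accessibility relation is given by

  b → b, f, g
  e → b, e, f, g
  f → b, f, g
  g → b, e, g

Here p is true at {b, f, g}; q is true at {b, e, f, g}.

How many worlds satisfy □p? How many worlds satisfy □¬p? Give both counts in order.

For □p:
b: successors {b, f, g}; p there: b:T, f:T, g:T. ✓
e: successors {b, e, f, g}; p there: b:T, e:F, f:T, g:T. ✗
f: successors {b, f, g}; p there: b:T, f:T, g:T. ✓
g: successors {b, e, g}; p there: b:T, e:F, g:T. ✗
— 2 worlds.
For □¬p:
b: successors {b, f, g}; ¬p there: b:F, f:F, g:F. ✗
e: successors {b, e, f, g}; ¬p there: b:F, e:T, f:F, g:F. ✗
f: successors {b, f, g}; ¬p there: b:F, f:F, g:F. ✗
g: successors {b, e, g}; ¬p there: b:F, e:T, g:F. ✗
— 0 worlds.

2 and 0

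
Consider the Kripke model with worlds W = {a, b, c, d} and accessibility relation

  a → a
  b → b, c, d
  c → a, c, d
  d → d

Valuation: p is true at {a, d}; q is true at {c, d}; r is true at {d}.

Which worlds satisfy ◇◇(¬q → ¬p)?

{b, c, d}

a: successors {a}; ◇(¬q → ¬p) there: a:F. ✗
b: successors {b, c, d}; ◇(¬q → ¬p) there: b:T, c:T, d:T. ✓
c: successors {a, c, d}; ◇(¬q → ¬p) there: a:F, c:T, d:T. ✓
d: successors {d}; ◇(¬q → ¬p) there: d:T. ✓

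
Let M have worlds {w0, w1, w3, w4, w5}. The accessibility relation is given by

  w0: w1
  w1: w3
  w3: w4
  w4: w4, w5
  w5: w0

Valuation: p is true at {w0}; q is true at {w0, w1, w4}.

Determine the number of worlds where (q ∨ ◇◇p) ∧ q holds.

w0: q ∨ ◇◇p is T, q is T. ✓
w1: q ∨ ◇◇p is T, q is T. ✓
w3: q ∨ ◇◇p is F, q is F. ✗
w4: q ∨ ◇◇p is T, q is T. ✓
w5: q ∨ ◇◇p is F, q is F. ✗
Satisfying worlds: {w0, w1, w4}.

3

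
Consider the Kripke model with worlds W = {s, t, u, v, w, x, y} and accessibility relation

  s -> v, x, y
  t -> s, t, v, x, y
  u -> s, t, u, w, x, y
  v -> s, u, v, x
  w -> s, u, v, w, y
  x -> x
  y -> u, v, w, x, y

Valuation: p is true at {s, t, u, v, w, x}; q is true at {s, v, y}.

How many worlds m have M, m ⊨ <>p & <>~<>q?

6

s: <>p is T, <>~<>q is T. ✓
t: <>p is T, <>~<>q is T. ✓
u: <>p is T, <>~<>q is T. ✓
v: <>p is T, <>~<>q is T. ✓
w: <>p is T, <>~<>q is F. ✗
x: <>p is T, <>~<>q is T. ✓
y: <>p is T, <>~<>q is T. ✓
Satisfying worlds: {s, t, u, v, x, y}.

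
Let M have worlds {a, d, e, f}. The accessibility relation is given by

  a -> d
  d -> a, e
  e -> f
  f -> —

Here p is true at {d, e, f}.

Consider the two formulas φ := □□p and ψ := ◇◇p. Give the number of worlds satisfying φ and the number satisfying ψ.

For □□p:
a: successors {d}; □p there: d:F. ✗
d: successors {a, e}; □p there: a:T, e:T. ✓
e: successors {f}; □p there: f:T. ✓
f: no successors, so □□p holds vacuously. ✓
— 3 worlds.
For ◇◇p:
a: successors {d}; ◇p there: d:T. ✓
d: successors {a, e}; ◇p there: a:T, e:T. ✓
e: successors {f}; ◇p there: f:F. ✗
f: no successors, so ◇◇p fails. ✗
— 2 worlds.

3 and 2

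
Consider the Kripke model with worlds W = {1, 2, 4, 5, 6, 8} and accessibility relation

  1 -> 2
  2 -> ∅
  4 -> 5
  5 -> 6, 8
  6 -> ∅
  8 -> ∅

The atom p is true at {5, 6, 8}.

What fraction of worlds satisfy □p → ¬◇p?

2/3

1: □p is F, ¬◇p is T. ✓
2: □p is T, ¬◇p is T. ✓
4: □p is T, ¬◇p is F. ✗
5: □p is T, ¬◇p is F. ✗
6: □p is T, ¬◇p is T. ✓
8: □p is T, ¬◇p is T. ✓
That's 4 of 6 worlds, so 4/6 = 2/3.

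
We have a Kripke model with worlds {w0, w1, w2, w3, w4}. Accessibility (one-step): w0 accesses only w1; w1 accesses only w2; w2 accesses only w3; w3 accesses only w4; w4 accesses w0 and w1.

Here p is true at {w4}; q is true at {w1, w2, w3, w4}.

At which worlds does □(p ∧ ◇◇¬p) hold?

w0: successors {w1}; p ∧ ◇◇¬p there: w1:F. ✗
w1: successors {w2}; p ∧ ◇◇¬p there: w2:F. ✗
w2: successors {w3}; p ∧ ◇◇¬p there: w3:F. ✗
w3: successors {w4}; p ∧ ◇◇¬p there: w4:T. ✓
w4: successors {w0, w1}; p ∧ ◇◇¬p there: w0:F, w1:F. ✗

{w3}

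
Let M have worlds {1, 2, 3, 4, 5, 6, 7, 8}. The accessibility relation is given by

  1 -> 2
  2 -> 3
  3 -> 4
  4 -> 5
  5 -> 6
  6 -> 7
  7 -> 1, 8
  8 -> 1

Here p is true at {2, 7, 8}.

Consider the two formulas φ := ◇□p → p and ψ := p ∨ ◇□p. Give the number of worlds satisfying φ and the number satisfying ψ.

For ◇□p → p:
1: ◇□p is F, p is F. ✓
2: ◇□p is F, p is T. ✓
3: ◇□p is F, p is F. ✓
4: ◇□p is F, p is F. ✓
5: ◇□p is T, p is F. ✗
6: ◇□p is F, p is F. ✓
7: ◇□p is T, p is T. ✓
8: ◇□p is T, p is T. ✓
— 7 worlds.
For p ∨ ◇□p:
1: p is F, ◇□p is F. ✗
2: p is T, ◇□p is F. ✓
3: p is F, ◇□p is F. ✗
4: p is F, ◇□p is F. ✗
5: p is F, ◇□p is T. ✓
6: p is F, ◇□p is F. ✗
7: p is T, ◇□p is T. ✓
8: p is T, ◇□p is T. ✓
— 4 worlds.

7 and 4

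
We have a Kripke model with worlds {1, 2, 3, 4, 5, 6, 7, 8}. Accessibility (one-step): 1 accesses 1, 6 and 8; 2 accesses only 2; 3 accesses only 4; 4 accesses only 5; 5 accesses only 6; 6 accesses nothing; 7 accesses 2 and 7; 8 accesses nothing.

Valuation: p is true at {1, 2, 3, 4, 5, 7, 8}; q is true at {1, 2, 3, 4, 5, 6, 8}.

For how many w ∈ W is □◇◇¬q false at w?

6

1: successors {1, 6, 8}; ◇◇¬q there: 1:F, 6:F, 8:F. ✗
2: successors {2}; ◇◇¬q there: 2:F. ✗
3: successors {4}; ◇◇¬q there: 4:F. ✗
4: successors {5}; ◇◇¬q there: 5:F. ✗
5: successors {6}; ◇◇¬q there: 6:F. ✗
6: no successors, so □◇◇¬q holds vacuously. ✓
7: successors {2, 7}; ◇◇¬q there: 2:F, 7:T. ✗
8: no successors, so □◇◇¬q holds vacuously. ✓
Satisfying worlds: {6, 8}.
So □◇◇¬q fails at the other 6 worlds.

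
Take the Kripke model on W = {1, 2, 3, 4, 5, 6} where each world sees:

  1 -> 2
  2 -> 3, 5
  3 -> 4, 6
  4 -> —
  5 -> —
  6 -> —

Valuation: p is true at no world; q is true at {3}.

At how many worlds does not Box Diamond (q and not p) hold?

1: Box Diamond (q and not p) is T. ✗
2: Box Diamond (q and not p) is F. ✓
3: Box Diamond (q and not p) is F. ✓
4: Box Diamond (q and not p) is T. ✗
5: Box Diamond (q and not p) is T. ✗
6: Box Diamond (q and not p) is T. ✗
Satisfying worlds: {2, 3}.

2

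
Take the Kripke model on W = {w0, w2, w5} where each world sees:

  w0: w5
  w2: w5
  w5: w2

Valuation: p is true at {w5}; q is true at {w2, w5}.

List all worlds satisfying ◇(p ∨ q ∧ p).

w0: successors {w5}; p ∨ q ∧ p there: w5:T. ✓
w2: successors {w5}; p ∨ q ∧ p there: w5:T. ✓
w5: successors {w2}; p ∨ q ∧ p there: w2:F. ✗

{w0, w2}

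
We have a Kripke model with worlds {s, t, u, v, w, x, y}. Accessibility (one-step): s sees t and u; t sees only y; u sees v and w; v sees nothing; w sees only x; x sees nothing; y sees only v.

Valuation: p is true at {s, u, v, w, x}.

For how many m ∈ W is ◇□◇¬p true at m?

3

s: successors {t, u}; □◇¬p there: t:F, u:F. ✗
t: successors {y}; □◇¬p there: y:F. ✗
u: successors {v, w}; □◇¬p there: v:T, w:F. ✓
v: no successors, so ◇□◇¬p fails. ✗
w: successors {x}; □◇¬p there: x:T. ✓
x: no successors, so ◇□◇¬p fails. ✗
y: successors {v}; □◇¬p there: v:T. ✓
Satisfying worlds: {u, w, y}.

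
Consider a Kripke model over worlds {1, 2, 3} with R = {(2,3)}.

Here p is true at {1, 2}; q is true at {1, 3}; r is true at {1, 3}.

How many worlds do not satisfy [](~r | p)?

1

1: no successors, so [](~r | p) holds vacuously. ✓
2: successors {3}; ~r | p there: 3:F. ✗
3: no successors, so [](~r | p) holds vacuously. ✓
Satisfying worlds: {1, 3}.
So [](~r | p) fails at the other 1 world.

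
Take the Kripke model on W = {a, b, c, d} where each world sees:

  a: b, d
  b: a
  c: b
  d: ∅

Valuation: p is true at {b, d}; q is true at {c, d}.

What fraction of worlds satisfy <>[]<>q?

a: successors {b, d}; []<>q there: b:T, d:T. ✓
b: successors {a}; []<>q there: a:F. ✗
c: successors {b}; []<>q there: b:T. ✓
d: no successors, so <>[]<>q fails. ✗
That's 2 of 4 worlds, so 2/4 = 1/2.

1/2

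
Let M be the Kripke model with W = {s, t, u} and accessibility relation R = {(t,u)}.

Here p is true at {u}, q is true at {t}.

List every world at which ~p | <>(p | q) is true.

s: ~p is T, <>(p | q) is F. ✓
t: ~p is T, <>(p | q) is T. ✓
u: ~p is F, <>(p | q) is F. ✗

{s, t}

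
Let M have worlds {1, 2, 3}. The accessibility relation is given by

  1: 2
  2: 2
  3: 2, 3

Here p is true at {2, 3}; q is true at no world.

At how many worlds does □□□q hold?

0

1: successors {2}; □□q there: 2:F. ✗
2: successors {2}; □□q there: 2:F. ✗
3: successors {2, 3}; □□q there: 2:F, 3:F. ✗
Satisfying worlds: ∅.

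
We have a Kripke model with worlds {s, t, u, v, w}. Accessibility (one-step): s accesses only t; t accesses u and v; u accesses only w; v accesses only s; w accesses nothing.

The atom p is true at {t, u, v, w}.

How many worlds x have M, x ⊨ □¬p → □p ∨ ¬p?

s: □¬p is F, □p ∨ ¬p is T. ✓
t: □¬p is F, □p ∨ ¬p is T. ✓
u: □¬p is F, □p ∨ ¬p is T. ✓
v: □¬p is T, □p ∨ ¬p is F. ✗
w: □¬p is T, □p ∨ ¬p is T. ✓
Satisfying worlds: {s, t, u, w}.

4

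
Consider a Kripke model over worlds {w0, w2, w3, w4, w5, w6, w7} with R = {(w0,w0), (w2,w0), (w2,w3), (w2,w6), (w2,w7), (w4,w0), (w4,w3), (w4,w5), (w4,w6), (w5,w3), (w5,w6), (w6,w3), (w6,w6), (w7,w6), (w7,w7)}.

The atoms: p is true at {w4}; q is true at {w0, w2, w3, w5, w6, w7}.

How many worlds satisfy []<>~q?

w0: successors {w0}; <>~q there: w0:F. ✗
w2: successors {w0, w3, w6, w7}; <>~q there: w0:F, w3:F, w6:F, w7:F. ✗
w3: no successors, so []<>~q holds vacuously. ✓
w4: successors {w0, w3, w5, w6}; <>~q there: w0:F, w3:F, w5:F, w6:F. ✗
w5: successors {w3, w6}; <>~q there: w3:F, w6:F. ✗
w6: successors {w3, w6}; <>~q there: w3:F, w6:F. ✗
w7: successors {w6, w7}; <>~q there: w6:F, w7:F. ✗
Satisfying worlds: {w3}.

1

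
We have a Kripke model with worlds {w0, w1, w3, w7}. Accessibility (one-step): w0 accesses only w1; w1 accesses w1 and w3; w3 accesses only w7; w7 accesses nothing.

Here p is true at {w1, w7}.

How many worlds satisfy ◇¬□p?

w0: successors {w1}; ¬□p there: w1:T. ✓
w1: successors {w1, w3}; ¬□p there: w1:T, w3:F. ✓
w3: successors {w7}; ¬□p there: w7:F. ✗
w7: no successors, so ◇¬□p fails. ✗
Satisfying worlds: {w0, w1}.

2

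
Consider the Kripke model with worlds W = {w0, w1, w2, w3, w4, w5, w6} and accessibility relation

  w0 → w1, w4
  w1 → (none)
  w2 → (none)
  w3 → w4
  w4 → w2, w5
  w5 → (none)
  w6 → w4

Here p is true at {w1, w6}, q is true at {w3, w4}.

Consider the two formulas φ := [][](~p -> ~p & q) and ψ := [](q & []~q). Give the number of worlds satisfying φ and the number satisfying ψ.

For [][](~p -> ~p & q):
w0: successors {w1, w4}; [](~p -> ~p & q) there: w1:T, w4:F. ✗
w1: no successors, so [][](~p -> ~p & q) holds vacuously. ✓
w2: no successors, so [][](~p -> ~p & q) holds vacuously. ✓
w3: successors {w4}; [](~p -> ~p & q) there: w4:F. ✗
w4: successors {w2, w5}; [](~p -> ~p & q) there: w2:T, w5:T. ✓
w5: no successors, so [][](~p -> ~p & q) holds vacuously. ✓
w6: successors {w4}; [](~p -> ~p & q) there: w4:F. ✗
— 4 worlds.
For [](q & []~q):
w0: successors {w1, w4}; q & []~q there: w1:F, w4:T. ✗
w1: no successors, so [](q & []~q) holds vacuously. ✓
w2: no successors, so [](q & []~q) holds vacuously. ✓
w3: successors {w4}; q & []~q there: w4:T. ✓
w4: successors {w2, w5}; q & []~q there: w2:F, w5:F. ✗
w5: no successors, so [](q & []~q) holds vacuously. ✓
w6: successors {w4}; q & []~q there: w4:T. ✓
— 5 worlds.

4 and 5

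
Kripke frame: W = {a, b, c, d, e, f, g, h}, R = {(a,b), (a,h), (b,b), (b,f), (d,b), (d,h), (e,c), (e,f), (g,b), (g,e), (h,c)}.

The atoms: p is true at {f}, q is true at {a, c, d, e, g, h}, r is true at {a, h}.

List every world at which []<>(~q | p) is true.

a: successors {b, h}; <>(~q | p) there: b:T, h:F. ✗
b: successors {b, f}; <>(~q | p) there: b:T, f:F. ✗
c: no successors, so []<>(~q | p) holds vacuously. ✓
d: successors {b, h}; <>(~q | p) there: b:T, h:F. ✗
e: successors {c, f}; <>(~q | p) there: c:F, f:F. ✗
f: no successors, so []<>(~q | p) holds vacuously. ✓
g: successors {b, e}; <>(~q | p) there: b:T, e:T. ✓
h: successors {c}; <>(~q | p) there: c:F. ✗

{c, f, g}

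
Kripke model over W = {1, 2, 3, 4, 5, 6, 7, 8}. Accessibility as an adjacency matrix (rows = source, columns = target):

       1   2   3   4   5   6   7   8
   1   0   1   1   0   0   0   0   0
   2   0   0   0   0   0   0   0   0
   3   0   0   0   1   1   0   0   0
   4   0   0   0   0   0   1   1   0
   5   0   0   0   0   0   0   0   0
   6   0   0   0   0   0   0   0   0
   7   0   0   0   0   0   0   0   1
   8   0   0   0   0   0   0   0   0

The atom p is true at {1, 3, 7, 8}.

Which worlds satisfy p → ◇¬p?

{1, 2, 3, 4, 5, 6}

1: p is T, ◇¬p is T. ✓
2: p is F, ◇¬p is F. ✓
3: p is T, ◇¬p is T. ✓
4: p is F, ◇¬p is T. ✓
5: p is F, ◇¬p is F. ✓
6: p is F, ◇¬p is F. ✓
7: p is T, ◇¬p is F. ✗
8: p is T, ◇¬p is F. ✗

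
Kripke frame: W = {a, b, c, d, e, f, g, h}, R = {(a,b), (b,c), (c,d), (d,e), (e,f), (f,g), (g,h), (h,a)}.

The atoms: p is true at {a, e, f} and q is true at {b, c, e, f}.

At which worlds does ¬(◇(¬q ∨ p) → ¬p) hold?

{e, f}

a: ◇(¬q ∨ p) → ¬p is T. ✗
b: ◇(¬q ∨ p) → ¬p is T. ✗
c: ◇(¬q ∨ p) → ¬p is T. ✗
d: ◇(¬q ∨ p) → ¬p is T. ✗
e: ◇(¬q ∨ p) → ¬p is F. ✓
f: ◇(¬q ∨ p) → ¬p is F. ✓
g: ◇(¬q ∨ p) → ¬p is T. ✗
h: ◇(¬q ∨ p) → ¬p is T. ✗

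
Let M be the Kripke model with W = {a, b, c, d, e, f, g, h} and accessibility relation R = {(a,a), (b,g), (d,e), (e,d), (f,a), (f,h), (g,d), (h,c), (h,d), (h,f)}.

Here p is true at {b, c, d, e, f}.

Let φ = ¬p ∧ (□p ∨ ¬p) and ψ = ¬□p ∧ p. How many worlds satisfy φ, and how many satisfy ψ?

3 and 2

For ¬p ∧ (□p ∨ ¬p):
a: ¬p is T, □p ∨ ¬p is T. ✓
b: ¬p is F, □p ∨ ¬p is F. ✗
c: ¬p is F, □p ∨ ¬p is T. ✗
d: ¬p is F, □p ∨ ¬p is T. ✗
e: ¬p is F, □p ∨ ¬p is T. ✗
f: ¬p is F, □p ∨ ¬p is F. ✗
g: ¬p is T, □p ∨ ¬p is T. ✓
h: ¬p is T, □p ∨ ¬p is T. ✓
— 3 worlds.
For ¬□p ∧ p:
a: ¬□p is T, p is F. ✗
b: ¬□p is T, p is T. ✓
c: ¬□p is F, p is T. ✗
d: ¬□p is F, p is T. ✗
e: ¬□p is F, p is T. ✗
f: ¬□p is T, p is T. ✓
g: ¬□p is F, p is F. ✗
h: ¬□p is F, p is F. ✗
— 2 worlds.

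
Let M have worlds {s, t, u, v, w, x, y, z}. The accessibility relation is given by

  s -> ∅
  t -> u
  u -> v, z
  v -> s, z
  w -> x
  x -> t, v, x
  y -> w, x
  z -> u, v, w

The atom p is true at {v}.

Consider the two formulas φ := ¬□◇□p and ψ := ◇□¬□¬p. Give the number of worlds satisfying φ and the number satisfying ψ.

For ¬□◇□p:
s: □◇□p is T. ✗
t: □◇□p is F. ✓
u: □◇□p is F. ✓
v: □◇□p is F. ✓
w: □◇□p is F. ✓
x: □◇□p is F. ✓
y: □◇□p is F. ✓
z: □◇□p is F. ✓
— 7 worlds.
For ◇□¬□¬p:
s: no successors, so ◇□¬□¬p fails. ✗
t: successors {u}; □¬□¬p there: u:F. ✗
u: successors {v, z}; □¬□¬p there: v:F, z:F. ✗
v: successors {s, z}; □¬□¬p there: s:T, z:F. ✓
w: successors {x}; □¬□¬p there: x:F. ✗
x: successors {t, v, x}; □¬□¬p there: t:T, v:F, x:F. ✓
y: successors {w, x}; □¬□¬p there: w:T, x:F. ✓
z: successors {u, v, w}; □¬□¬p there: u:F, v:F, w:T. ✓
— 4 worlds.

7 and 4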